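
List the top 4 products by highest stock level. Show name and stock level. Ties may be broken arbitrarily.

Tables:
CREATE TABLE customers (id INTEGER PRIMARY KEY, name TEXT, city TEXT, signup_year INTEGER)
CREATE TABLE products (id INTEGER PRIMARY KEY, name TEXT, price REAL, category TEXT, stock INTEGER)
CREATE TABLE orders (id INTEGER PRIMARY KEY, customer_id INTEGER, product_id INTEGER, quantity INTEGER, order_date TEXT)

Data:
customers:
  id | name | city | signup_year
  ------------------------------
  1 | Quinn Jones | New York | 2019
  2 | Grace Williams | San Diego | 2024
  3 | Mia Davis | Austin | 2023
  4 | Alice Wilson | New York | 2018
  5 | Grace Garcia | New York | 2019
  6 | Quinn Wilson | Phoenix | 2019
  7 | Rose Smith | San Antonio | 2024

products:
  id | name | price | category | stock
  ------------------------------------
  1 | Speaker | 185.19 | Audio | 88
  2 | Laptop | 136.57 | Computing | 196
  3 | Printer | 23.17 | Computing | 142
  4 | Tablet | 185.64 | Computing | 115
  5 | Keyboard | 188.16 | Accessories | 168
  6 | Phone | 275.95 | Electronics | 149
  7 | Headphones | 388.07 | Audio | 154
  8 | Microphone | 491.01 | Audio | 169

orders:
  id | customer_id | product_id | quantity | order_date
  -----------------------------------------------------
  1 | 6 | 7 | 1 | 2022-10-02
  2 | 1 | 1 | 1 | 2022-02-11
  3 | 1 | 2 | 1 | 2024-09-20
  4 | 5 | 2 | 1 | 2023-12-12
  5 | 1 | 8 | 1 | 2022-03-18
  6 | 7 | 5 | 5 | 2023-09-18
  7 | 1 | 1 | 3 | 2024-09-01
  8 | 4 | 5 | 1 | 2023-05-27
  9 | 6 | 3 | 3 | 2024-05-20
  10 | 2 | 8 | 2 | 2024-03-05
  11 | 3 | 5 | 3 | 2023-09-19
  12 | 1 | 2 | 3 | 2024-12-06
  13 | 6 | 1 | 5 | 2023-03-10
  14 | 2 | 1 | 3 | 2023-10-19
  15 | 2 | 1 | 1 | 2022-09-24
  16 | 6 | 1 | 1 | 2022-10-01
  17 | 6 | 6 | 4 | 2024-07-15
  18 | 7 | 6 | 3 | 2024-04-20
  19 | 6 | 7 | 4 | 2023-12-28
SELECT name, stock FROM products ORDER BY stock DESC LIMIT 4

Execution result:
name | stock
Laptop | 196
Microphone | 169
Keyboard | 168
Headphones | 154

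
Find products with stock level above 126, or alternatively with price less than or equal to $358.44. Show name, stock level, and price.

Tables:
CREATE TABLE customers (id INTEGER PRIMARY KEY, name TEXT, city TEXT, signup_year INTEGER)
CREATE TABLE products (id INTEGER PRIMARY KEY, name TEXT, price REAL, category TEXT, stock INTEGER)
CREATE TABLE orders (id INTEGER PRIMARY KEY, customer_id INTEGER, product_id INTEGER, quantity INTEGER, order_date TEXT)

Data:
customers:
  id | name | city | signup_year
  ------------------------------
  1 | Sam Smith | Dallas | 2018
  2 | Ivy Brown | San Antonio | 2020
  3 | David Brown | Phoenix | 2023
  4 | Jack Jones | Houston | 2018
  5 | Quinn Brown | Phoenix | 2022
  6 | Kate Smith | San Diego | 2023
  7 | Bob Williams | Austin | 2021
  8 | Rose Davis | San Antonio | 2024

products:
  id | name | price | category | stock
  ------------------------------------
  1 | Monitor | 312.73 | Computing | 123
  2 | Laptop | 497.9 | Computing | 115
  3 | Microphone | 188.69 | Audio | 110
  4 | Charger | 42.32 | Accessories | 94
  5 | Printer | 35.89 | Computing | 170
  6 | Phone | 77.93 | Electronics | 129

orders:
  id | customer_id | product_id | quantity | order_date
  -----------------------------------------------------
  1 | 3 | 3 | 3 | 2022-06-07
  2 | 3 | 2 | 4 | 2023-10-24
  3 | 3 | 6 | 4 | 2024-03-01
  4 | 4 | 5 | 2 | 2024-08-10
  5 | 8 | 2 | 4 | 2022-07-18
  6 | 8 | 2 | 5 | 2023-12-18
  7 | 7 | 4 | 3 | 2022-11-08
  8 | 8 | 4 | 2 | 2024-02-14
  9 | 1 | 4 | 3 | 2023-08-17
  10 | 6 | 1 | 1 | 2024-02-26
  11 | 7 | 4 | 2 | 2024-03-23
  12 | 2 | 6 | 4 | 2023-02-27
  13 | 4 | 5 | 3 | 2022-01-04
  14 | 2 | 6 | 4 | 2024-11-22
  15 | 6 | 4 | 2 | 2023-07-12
SELECT name, stock, price FROM products WHERE stock > 126 OR price <= 358.44

Execution result:
name | stock | price
Monitor | 123 | 312.73
Microphone | 110 | 188.69
Charger | 94 | 42.32
Printer | 170 | 35.89
Phone | 129 | 77.93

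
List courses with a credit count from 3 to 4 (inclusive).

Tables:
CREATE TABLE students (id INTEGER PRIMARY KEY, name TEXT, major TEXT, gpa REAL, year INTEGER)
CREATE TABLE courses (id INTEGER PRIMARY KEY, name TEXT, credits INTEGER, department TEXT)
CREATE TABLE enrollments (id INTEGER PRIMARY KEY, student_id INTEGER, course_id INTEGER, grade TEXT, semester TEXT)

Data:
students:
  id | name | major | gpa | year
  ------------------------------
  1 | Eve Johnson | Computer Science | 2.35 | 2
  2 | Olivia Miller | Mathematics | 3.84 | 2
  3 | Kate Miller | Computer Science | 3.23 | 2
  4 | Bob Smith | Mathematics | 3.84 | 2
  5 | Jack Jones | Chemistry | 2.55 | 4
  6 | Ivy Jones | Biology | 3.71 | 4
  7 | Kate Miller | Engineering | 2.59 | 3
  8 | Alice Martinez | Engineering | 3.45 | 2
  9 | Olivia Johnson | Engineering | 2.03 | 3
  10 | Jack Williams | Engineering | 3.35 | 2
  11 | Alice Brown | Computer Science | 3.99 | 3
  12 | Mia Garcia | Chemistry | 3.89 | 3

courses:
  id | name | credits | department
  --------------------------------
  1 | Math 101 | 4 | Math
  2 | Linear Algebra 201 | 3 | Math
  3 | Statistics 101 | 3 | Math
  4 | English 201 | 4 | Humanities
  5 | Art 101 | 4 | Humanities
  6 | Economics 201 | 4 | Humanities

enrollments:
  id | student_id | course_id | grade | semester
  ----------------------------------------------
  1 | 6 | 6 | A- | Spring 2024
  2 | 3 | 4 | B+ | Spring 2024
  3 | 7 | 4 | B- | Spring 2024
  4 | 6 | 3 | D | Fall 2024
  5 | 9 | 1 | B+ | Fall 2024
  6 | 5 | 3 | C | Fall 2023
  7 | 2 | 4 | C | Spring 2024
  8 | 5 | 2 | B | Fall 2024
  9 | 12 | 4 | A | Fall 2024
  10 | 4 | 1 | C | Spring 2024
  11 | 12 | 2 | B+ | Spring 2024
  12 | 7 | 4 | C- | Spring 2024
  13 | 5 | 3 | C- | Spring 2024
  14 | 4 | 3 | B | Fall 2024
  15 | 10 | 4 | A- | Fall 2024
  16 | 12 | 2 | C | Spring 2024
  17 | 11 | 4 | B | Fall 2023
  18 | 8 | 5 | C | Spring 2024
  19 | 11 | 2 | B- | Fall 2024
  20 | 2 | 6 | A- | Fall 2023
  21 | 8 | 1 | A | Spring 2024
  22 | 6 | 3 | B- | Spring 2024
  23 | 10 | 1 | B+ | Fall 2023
SELECT name, credits FROM courses WHERE credits BETWEEN 3 AND 4

Execution result:
name | credits
Math 101 | 4
Linear Algebra 201 | 3
Statistics 101 | 3
English 201 | 4
Art 101 | 4
Economics 201 | 4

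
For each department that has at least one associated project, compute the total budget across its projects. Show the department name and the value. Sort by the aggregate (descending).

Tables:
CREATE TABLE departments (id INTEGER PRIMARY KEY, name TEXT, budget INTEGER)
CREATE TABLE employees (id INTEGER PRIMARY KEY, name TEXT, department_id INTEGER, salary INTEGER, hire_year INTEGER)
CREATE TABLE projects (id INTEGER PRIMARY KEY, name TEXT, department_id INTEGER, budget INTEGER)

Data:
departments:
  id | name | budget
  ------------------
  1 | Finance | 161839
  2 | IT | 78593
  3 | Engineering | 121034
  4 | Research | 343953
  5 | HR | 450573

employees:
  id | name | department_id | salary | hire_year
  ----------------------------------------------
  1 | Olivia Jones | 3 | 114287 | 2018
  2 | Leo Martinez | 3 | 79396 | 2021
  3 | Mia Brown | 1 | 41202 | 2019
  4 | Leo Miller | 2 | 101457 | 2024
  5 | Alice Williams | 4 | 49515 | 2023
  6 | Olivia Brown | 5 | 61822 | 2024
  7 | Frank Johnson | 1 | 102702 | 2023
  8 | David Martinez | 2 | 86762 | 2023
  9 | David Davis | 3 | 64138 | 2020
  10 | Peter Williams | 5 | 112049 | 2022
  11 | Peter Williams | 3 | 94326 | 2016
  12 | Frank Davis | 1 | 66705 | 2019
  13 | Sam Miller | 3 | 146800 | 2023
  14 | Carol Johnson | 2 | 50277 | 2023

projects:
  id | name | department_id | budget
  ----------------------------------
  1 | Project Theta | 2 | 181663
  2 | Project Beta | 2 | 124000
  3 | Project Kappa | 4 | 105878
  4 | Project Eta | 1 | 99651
SELECT p.name, SUM(c.budget) AS sum_budget FROM projects c JOIN departments p ON c.department_id = p.id GROUP BY p.id, p.name ORDER BY sum_budget DESC

Execution result:
name | sum_budget
IT | 305663
Research | 105878
Finance | 99651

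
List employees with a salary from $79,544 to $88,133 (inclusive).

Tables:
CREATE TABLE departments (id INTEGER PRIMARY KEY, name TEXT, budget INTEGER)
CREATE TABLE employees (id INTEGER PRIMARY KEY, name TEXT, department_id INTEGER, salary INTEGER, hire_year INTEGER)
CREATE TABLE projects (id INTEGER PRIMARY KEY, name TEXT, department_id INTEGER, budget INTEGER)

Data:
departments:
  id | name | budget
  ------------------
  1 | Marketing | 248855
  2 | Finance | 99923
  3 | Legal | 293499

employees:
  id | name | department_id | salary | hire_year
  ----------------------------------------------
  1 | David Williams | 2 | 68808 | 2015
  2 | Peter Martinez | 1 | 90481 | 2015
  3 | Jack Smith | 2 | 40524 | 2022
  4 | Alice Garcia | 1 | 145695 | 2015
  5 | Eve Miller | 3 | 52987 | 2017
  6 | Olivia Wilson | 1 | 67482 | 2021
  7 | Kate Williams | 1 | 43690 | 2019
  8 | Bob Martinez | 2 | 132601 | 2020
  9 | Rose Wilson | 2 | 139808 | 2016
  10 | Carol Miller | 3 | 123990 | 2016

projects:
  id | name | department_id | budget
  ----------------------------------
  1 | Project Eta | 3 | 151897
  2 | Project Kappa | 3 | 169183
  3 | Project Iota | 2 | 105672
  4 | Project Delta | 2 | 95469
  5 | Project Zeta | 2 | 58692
SELECT name, salary FROM employees WHERE salary BETWEEN 79544 AND 88133

Execution result:
(no rows)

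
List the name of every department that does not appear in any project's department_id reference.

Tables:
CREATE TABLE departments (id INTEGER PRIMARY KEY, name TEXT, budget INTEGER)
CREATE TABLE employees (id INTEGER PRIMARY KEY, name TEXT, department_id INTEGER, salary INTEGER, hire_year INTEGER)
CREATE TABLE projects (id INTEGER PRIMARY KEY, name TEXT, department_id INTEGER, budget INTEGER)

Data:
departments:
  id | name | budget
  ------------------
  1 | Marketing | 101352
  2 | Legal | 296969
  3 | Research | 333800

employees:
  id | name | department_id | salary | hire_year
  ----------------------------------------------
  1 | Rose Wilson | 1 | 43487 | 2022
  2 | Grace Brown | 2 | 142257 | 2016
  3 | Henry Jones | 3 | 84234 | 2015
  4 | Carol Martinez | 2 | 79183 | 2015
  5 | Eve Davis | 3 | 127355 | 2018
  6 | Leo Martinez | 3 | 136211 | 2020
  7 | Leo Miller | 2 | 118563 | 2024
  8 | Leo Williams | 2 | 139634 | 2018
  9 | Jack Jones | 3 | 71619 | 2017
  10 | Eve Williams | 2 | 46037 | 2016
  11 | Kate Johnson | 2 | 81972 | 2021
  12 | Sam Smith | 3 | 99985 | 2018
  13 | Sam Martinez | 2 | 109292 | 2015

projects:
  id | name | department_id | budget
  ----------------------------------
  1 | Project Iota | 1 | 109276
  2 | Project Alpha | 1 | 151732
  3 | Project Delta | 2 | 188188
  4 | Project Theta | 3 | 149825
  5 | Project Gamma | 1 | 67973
SELECT p.name FROM departments p LEFT JOIN projects c ON c.department_id = p.id WHERE c.id IS NULL

Execution result:
(no rows)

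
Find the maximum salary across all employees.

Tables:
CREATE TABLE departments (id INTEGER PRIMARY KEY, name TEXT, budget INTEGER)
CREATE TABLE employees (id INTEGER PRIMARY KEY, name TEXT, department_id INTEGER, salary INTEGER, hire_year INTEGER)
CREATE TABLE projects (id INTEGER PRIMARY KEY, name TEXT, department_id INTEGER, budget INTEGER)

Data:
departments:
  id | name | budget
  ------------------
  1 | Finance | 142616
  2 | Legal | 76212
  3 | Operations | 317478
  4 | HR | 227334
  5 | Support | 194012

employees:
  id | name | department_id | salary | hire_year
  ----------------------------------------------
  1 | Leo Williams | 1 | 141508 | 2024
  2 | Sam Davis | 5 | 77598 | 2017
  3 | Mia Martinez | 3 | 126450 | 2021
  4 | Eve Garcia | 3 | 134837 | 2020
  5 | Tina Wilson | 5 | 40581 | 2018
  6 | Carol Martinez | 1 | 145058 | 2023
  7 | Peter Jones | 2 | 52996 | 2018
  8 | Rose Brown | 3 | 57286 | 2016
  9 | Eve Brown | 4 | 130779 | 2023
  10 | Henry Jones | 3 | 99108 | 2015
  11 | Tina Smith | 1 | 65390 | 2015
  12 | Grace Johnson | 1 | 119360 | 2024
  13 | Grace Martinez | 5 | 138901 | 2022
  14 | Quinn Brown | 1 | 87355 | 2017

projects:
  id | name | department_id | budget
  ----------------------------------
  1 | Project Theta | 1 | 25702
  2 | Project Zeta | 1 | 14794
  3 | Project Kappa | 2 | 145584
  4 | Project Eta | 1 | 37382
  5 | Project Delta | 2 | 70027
SELECT MAX(salary) FROM employees

Execution result:
145058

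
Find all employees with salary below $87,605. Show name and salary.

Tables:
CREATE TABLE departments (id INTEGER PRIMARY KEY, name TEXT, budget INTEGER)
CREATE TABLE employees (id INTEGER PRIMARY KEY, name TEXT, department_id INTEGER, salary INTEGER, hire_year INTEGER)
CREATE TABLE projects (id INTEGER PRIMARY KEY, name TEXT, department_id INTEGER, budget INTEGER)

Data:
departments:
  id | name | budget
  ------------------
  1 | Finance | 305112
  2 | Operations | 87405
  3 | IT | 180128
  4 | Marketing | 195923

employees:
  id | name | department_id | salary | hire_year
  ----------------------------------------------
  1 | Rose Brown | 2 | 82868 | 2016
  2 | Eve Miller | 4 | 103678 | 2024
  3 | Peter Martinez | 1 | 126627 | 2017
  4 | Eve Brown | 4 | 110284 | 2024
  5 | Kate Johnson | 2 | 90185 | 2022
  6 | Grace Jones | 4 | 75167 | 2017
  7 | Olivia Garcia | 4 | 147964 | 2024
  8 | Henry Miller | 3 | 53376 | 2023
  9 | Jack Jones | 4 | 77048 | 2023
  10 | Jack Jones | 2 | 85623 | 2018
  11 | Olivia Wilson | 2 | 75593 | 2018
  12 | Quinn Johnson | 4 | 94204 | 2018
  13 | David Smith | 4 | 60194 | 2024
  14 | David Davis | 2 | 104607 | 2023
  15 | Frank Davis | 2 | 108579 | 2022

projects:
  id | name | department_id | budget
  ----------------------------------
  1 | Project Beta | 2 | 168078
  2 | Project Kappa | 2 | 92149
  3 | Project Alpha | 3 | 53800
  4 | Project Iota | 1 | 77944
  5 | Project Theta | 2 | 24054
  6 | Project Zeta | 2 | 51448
SELECT name, salary FROM employees WHERE salary < 87605

Execution result:
name | salary
Rose Brown | 82868
Grace Jones | 75167
Henry Miller | 53376
Jack Jones | 77048
Jack Jones | 85623
Olivia Wilson | 75593
David Smith | 60194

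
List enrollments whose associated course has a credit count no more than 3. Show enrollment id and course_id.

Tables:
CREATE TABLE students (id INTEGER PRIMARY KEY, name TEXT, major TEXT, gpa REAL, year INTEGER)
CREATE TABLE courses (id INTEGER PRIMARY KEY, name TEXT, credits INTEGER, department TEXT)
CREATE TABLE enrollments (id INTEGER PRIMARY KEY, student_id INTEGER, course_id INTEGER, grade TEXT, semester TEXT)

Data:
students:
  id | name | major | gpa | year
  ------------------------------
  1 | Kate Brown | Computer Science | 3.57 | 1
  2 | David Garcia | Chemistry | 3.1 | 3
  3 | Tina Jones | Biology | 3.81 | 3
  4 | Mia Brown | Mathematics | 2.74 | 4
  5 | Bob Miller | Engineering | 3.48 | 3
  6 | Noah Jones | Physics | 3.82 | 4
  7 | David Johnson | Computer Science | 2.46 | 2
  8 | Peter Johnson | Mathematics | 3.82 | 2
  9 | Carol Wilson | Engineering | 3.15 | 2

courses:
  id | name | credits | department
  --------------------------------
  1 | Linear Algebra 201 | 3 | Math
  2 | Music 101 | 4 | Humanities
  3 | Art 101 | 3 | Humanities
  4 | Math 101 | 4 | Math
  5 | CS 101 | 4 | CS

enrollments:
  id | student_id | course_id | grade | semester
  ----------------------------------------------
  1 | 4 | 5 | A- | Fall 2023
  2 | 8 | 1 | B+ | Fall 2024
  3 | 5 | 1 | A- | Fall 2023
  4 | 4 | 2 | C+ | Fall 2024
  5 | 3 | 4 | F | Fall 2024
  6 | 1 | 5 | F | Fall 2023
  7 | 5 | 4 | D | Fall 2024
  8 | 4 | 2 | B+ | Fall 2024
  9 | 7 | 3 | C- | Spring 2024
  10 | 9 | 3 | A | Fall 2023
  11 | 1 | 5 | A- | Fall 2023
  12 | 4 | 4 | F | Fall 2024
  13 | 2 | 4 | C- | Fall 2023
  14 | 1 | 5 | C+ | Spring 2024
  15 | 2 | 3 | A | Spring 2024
SELECT id, course_id FROM enrollments WHERE course_id IN (SELECT id FROM courses WHERE credits <= 3)

Execution result:
id | course_id
2 | 1
3 | 1
9 | 3
10 | 3
15 | 3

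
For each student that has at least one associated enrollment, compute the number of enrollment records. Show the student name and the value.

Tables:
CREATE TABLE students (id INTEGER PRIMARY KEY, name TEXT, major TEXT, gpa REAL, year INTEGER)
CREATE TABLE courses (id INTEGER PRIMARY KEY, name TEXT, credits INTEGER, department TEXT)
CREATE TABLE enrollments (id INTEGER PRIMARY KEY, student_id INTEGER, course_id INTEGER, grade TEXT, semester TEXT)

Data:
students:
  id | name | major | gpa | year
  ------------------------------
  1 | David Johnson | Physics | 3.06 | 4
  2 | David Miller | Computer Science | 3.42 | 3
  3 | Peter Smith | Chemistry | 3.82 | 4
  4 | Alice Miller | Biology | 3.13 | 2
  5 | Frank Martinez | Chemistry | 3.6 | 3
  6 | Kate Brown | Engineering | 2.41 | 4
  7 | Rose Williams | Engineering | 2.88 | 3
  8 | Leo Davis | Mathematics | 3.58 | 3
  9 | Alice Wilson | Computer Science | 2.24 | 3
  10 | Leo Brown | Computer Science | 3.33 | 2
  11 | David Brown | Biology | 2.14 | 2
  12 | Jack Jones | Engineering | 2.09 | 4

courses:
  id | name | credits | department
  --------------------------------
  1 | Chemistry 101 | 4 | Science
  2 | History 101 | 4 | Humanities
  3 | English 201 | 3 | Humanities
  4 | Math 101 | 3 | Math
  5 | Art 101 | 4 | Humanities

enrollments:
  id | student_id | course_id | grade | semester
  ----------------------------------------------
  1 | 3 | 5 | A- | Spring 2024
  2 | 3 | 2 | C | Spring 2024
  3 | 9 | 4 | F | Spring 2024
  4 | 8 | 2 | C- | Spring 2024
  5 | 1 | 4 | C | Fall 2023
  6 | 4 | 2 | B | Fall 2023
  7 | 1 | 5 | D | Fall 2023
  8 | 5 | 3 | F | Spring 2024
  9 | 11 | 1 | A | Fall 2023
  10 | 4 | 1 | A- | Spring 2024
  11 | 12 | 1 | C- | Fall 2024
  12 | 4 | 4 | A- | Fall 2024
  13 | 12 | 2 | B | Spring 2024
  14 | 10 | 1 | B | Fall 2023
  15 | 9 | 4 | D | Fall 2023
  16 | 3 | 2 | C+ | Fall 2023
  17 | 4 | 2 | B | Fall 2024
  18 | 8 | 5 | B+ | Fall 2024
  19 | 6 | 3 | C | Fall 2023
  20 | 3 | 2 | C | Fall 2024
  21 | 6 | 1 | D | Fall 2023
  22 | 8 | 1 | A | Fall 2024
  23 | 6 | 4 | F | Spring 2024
SELECT p.name, COUNT(*) AS n FROM enrollments c JOIN students p ON c.student_id = p.id GROUP BY p.id, p.name

Execution result:
name | n
David Johnson | 2
Peter Smith | 4
Alice Miller | 4
Frank Martinez | 1
Kate Brown | 3
Leo Davis | 3
Alice Wilson | 2
Leo Brown | 1
David Brown | 1
Jack Jones | 2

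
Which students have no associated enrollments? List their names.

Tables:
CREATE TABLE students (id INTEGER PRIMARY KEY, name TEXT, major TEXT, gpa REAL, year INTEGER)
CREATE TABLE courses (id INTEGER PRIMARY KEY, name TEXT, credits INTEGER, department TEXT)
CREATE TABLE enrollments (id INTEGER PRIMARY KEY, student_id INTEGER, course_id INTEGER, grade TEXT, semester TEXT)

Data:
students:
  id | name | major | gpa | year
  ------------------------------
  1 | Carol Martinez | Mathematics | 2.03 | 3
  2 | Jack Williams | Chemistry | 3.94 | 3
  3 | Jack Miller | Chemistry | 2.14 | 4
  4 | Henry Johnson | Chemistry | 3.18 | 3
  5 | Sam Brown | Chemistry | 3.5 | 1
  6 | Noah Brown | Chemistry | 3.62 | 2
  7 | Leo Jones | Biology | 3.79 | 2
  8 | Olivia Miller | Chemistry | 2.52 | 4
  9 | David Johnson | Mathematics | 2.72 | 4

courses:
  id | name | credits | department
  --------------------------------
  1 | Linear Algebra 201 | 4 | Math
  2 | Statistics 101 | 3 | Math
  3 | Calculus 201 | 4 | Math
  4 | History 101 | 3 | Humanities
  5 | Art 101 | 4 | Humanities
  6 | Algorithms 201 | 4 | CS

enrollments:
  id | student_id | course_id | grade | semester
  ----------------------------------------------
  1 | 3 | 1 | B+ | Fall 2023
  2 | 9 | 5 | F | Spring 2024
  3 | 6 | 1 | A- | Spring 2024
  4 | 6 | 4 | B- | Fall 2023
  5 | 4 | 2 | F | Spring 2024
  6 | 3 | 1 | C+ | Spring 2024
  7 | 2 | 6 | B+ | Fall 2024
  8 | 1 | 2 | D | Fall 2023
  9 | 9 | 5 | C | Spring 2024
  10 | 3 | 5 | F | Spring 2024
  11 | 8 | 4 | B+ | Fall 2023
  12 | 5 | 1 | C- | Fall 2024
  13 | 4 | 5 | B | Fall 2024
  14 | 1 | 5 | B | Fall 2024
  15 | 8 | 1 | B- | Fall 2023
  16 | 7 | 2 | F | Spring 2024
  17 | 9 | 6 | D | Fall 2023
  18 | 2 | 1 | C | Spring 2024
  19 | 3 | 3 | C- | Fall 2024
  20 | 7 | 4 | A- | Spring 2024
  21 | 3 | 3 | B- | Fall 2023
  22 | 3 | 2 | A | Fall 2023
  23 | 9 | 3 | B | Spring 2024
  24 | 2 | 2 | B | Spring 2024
SELECT p.name FROM students p LEFT JOIN enrollments c ON c.student_id = p.id WHERE c.id IS NULL

Execution result:
(no rows)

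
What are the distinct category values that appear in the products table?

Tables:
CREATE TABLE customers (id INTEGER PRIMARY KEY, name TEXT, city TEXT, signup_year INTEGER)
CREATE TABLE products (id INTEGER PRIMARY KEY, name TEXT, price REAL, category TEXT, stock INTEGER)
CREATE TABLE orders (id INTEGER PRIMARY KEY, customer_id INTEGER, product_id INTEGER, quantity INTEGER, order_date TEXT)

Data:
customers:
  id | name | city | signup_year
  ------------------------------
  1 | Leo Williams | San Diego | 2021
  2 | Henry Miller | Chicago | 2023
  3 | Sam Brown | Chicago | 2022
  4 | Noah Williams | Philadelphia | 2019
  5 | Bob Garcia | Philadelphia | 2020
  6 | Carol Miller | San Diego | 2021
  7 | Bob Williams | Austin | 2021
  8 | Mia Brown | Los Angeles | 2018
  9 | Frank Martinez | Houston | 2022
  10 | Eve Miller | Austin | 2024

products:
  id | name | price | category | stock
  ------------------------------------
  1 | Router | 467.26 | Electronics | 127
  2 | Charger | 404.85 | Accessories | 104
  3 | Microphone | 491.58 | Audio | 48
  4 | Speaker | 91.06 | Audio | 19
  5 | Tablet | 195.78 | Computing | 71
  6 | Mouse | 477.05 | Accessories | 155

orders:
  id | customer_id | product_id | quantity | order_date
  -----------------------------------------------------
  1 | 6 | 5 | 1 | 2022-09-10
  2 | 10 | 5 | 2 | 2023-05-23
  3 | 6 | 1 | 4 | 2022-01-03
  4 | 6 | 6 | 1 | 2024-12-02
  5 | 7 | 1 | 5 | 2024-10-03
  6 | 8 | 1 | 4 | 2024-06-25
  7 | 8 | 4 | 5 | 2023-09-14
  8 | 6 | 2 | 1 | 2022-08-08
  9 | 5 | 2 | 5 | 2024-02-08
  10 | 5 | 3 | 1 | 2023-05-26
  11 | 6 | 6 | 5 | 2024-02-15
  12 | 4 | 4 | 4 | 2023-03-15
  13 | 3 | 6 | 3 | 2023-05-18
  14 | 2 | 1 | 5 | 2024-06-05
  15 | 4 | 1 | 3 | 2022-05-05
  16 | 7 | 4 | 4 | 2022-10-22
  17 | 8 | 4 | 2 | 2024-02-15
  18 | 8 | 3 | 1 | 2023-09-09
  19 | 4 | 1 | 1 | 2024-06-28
SELECT DISTINCT category FROM products

Execution result:
category
Electronics
Accessories
Audio
Computing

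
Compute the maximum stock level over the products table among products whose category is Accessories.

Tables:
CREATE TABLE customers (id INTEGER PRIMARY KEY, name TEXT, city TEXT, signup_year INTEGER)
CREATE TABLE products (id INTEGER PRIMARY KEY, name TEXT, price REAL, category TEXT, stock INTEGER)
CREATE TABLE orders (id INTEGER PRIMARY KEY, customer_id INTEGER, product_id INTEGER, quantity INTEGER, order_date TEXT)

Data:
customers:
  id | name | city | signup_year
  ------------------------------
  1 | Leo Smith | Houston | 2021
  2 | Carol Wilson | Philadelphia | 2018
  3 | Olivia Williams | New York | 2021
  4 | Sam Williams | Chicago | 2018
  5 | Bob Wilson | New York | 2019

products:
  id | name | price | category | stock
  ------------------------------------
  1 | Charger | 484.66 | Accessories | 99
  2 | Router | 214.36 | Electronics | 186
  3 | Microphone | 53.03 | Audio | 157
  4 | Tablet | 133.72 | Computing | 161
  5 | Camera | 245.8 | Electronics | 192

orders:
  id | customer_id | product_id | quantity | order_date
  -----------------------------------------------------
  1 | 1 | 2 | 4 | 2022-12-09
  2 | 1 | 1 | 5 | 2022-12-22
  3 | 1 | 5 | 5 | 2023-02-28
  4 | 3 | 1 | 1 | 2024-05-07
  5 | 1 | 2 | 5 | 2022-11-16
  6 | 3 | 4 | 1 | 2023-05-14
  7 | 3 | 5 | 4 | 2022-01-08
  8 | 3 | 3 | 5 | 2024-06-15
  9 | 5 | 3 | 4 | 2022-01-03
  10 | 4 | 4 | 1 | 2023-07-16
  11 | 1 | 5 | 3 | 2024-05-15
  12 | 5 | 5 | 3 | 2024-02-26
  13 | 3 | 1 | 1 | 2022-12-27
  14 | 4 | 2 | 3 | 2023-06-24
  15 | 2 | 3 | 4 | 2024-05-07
SELECT MAX(stock) FROM products WHERE category = 'Accessories'

Execution result:
99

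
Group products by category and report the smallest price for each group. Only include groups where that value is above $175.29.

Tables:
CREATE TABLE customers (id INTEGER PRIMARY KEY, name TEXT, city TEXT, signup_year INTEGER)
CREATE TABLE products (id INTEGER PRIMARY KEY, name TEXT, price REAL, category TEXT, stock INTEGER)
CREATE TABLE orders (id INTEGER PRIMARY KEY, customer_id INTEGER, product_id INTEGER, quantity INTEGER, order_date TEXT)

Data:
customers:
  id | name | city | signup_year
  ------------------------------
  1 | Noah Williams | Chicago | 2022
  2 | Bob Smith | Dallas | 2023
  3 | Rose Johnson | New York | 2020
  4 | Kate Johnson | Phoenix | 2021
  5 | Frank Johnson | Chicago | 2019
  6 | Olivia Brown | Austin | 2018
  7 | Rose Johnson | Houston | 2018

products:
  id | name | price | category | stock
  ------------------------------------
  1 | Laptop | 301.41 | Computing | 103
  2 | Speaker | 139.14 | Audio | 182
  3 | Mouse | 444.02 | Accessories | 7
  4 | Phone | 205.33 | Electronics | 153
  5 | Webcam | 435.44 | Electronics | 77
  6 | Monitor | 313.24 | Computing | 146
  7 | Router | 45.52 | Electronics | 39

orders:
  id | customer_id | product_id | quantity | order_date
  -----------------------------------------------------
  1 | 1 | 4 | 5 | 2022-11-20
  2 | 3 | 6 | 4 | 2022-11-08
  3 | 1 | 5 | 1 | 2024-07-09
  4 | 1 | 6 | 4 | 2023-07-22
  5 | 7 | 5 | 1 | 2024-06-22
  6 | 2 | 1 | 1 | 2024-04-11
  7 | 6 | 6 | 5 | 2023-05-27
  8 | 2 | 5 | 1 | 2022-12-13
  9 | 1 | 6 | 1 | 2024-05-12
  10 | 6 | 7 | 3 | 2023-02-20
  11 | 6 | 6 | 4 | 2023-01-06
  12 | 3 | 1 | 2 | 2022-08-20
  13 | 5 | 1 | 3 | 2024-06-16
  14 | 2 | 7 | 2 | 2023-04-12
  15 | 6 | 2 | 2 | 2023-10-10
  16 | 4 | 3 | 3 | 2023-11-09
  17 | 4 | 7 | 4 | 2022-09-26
SELECT category, MIN(price) AS min_price FROM products GROUP BY category HAVING MIN(price) > 175.29

Execution result:
category | min_price
Accessories | 444.02
Computing | 301.41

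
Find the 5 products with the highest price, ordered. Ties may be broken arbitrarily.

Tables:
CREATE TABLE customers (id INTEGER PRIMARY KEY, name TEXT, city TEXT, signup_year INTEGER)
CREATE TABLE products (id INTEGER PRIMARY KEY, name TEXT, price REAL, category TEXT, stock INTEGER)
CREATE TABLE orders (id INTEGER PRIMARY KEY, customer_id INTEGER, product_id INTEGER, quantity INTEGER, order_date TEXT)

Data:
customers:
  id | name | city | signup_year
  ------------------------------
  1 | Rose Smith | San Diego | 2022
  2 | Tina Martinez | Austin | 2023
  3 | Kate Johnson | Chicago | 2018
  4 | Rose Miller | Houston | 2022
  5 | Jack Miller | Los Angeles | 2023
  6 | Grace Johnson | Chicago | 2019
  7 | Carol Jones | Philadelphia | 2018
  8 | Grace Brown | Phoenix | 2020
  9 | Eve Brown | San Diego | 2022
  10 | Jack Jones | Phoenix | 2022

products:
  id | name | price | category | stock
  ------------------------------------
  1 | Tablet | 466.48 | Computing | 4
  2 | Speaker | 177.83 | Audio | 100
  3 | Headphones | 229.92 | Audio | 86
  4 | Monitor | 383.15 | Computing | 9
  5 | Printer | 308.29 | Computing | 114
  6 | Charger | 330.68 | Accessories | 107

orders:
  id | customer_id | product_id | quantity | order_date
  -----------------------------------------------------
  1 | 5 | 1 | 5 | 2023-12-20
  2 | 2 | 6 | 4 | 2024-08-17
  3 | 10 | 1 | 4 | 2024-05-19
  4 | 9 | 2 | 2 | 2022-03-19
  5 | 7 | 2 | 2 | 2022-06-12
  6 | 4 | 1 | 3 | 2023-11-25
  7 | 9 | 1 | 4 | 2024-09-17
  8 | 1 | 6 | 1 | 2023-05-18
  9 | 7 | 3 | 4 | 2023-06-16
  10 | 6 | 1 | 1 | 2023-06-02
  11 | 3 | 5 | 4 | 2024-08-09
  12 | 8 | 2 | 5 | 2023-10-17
SELECT name, price FROM products ORDER BY price DESC LIMIT 5

Execution result:
name | price
Tablet | 466.48
Monitor | 383.15
Charger | 330.68
Printer | 308.29
Headphones | 229.92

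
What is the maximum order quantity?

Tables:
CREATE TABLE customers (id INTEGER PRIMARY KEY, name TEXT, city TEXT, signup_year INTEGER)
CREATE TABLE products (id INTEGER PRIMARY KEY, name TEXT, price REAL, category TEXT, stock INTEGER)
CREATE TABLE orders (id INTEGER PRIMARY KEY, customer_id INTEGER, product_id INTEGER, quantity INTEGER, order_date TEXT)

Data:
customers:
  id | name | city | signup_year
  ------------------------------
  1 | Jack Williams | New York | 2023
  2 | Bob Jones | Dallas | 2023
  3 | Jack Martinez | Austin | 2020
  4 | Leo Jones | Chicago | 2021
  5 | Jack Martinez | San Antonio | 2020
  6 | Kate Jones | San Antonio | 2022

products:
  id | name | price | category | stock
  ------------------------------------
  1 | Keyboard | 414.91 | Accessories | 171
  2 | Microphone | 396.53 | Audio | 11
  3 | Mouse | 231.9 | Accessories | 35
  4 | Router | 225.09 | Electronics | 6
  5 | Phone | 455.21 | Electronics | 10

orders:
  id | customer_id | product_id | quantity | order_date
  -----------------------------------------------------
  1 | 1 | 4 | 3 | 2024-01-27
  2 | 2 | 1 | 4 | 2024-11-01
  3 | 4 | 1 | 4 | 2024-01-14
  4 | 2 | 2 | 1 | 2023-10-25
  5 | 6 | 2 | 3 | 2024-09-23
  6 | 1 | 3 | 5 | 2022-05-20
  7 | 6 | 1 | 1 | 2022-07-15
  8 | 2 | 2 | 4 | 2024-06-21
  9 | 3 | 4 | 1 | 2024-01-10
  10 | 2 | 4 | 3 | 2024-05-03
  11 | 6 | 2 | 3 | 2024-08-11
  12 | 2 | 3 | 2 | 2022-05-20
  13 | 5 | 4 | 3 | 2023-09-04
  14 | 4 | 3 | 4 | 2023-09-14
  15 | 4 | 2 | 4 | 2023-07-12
SELECT MAX(quantity) FROM orders

Execution result:
5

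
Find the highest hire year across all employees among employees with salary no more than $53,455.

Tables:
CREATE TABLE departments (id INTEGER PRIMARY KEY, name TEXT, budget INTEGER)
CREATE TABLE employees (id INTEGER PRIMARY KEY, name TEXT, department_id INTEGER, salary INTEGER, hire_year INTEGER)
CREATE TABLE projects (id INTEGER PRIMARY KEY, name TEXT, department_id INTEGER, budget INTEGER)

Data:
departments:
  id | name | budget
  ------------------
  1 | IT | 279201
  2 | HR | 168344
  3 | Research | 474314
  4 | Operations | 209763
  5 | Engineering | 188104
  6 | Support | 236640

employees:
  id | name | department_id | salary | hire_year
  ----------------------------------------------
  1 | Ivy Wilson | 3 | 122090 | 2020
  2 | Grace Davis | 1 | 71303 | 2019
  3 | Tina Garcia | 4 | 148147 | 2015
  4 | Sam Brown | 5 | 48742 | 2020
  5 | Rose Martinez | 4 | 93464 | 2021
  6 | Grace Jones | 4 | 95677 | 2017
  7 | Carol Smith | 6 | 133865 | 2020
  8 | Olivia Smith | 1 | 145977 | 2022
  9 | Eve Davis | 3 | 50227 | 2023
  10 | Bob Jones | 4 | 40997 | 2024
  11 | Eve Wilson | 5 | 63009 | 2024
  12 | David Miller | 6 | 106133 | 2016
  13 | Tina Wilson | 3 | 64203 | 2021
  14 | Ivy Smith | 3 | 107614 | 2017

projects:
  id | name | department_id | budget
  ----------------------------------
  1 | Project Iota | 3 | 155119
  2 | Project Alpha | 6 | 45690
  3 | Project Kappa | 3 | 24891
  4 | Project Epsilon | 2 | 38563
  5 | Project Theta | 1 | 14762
SELECT MAX(hire_year) FROM employees WHERE salary <= 53455

Execution result:
2024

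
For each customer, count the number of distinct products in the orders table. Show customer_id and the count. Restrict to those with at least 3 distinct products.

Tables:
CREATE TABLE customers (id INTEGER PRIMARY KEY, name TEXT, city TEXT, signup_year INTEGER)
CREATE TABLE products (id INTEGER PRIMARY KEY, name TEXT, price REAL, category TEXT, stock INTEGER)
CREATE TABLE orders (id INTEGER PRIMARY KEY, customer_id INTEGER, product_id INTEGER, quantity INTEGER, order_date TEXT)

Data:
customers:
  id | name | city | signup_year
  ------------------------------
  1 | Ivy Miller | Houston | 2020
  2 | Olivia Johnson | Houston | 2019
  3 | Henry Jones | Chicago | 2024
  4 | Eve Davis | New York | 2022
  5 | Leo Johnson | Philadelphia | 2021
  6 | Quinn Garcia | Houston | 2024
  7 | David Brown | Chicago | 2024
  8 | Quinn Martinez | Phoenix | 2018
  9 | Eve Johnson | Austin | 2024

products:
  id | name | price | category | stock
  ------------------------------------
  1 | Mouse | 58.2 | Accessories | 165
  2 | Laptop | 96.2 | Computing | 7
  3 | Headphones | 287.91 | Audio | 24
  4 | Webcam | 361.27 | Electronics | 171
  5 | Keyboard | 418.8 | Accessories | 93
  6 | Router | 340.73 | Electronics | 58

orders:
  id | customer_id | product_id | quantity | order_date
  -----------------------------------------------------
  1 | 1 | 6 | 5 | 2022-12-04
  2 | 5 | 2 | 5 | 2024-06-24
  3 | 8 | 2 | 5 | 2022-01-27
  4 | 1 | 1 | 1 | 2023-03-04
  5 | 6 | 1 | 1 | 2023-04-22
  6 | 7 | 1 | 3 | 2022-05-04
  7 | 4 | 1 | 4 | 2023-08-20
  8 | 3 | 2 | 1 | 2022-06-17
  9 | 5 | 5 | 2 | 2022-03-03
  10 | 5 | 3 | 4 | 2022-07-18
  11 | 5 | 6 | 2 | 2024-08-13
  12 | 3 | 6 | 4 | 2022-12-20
SELECT customer_id, COUNT(DISTINCT product_id) AS distinct_product_count FROM orders GROUP BY customer_id HAVING COUNT(DISTINCT product_id) >= 3

Execution result:
customer_id | distinct_product_count
5 | 4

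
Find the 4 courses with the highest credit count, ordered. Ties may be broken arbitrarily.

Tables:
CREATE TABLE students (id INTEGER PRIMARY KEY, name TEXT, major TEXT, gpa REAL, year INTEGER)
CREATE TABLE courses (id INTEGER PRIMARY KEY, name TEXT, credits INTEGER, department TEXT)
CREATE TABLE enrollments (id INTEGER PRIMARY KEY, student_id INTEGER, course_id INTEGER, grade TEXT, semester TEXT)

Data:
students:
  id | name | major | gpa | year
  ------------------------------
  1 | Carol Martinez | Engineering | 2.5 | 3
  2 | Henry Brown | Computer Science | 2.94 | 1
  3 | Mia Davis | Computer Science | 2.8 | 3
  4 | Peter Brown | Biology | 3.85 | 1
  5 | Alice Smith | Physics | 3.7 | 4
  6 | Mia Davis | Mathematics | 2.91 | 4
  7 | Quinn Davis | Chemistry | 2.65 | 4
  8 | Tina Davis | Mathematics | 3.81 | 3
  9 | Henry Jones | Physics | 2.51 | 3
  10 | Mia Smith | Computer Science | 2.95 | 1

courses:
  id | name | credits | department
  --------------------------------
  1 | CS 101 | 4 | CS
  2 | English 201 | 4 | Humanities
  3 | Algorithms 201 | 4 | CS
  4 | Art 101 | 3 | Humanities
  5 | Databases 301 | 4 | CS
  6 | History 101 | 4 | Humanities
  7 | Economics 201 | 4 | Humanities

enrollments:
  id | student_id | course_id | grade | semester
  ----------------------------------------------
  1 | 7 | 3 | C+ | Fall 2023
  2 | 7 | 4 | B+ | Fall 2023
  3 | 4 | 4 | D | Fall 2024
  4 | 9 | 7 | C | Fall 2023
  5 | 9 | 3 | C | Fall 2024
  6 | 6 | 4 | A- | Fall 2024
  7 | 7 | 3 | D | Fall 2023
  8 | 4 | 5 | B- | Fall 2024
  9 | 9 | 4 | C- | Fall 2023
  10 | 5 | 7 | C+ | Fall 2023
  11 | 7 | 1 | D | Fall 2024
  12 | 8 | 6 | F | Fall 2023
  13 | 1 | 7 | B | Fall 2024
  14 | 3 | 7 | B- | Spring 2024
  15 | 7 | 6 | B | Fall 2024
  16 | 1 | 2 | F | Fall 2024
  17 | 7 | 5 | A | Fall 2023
SELECT name, credits FROM courses ORDER BY credits DESC LIMIT 4

Execution result:
name | credits
CS 101 | 4
English 201 | 4
Algorithms 201 | 4
Databases 301 | 4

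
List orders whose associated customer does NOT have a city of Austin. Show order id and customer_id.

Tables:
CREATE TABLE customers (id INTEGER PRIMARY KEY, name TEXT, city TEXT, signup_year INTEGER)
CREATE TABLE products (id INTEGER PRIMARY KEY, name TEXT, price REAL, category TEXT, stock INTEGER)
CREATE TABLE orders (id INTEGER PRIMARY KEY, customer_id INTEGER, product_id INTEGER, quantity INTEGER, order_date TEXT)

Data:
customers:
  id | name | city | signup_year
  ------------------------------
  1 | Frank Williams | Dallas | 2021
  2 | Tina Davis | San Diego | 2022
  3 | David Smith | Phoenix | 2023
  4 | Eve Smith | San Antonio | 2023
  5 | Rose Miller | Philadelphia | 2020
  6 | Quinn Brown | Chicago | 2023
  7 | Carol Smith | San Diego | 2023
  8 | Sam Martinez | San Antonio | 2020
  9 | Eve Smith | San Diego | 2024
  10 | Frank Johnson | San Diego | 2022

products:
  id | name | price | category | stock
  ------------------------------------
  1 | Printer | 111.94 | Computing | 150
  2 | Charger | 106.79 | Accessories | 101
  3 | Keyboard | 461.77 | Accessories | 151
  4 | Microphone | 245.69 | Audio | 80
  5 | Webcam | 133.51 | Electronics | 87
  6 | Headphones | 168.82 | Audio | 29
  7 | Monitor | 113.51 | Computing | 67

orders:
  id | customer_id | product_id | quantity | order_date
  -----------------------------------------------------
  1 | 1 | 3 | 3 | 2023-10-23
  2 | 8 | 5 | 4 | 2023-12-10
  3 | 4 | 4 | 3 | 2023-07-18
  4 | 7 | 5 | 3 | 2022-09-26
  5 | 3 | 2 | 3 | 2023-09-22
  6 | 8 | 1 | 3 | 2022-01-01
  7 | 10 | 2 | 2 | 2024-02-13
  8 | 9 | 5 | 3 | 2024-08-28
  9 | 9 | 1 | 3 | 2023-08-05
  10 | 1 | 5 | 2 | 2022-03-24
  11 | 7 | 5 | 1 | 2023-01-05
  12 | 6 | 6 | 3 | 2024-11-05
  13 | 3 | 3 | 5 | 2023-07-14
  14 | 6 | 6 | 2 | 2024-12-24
SELECT id, customer_id FROM orders WHERE customer_id NOT IN (SELECT id FROM customers WHERE city = 'Austin')

Execution result:
id | customer_id
1 | 1
2 | 8
3 | 4
4 | 7
5 | 3
6 | 8
7 | 10
8 | 9
9 | 9
10 | 1
11 | 7
12 | 6
13 | 3
14 | 6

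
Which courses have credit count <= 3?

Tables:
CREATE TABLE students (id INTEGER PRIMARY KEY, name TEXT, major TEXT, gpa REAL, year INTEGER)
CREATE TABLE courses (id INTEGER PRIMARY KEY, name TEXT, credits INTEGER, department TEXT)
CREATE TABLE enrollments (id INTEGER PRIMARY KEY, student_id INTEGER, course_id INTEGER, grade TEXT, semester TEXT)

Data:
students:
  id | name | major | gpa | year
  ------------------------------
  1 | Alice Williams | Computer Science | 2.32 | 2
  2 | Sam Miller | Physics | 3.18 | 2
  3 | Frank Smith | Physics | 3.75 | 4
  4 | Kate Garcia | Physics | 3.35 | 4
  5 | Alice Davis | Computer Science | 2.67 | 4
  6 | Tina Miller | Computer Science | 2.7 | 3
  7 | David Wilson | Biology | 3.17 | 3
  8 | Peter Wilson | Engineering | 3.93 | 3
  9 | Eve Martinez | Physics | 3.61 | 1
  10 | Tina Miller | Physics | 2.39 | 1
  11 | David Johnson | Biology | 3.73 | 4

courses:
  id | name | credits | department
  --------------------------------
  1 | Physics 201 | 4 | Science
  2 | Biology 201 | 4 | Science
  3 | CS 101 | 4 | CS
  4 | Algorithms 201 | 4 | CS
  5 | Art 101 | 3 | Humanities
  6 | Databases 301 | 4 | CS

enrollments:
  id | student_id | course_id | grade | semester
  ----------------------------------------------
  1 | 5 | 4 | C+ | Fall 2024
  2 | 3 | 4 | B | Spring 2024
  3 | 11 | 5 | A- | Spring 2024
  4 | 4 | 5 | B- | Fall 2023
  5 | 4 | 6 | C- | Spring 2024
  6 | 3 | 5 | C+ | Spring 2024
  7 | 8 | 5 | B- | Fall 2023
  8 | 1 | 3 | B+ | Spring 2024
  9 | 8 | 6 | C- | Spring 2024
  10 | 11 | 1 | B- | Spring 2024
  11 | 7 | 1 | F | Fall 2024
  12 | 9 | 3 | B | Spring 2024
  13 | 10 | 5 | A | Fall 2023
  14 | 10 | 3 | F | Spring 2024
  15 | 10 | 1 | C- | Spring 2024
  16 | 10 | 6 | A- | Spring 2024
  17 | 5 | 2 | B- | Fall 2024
SELECT name, credits FROM courses WHERE credits <= 3

Execution result:
name | credits
Art 101 | 3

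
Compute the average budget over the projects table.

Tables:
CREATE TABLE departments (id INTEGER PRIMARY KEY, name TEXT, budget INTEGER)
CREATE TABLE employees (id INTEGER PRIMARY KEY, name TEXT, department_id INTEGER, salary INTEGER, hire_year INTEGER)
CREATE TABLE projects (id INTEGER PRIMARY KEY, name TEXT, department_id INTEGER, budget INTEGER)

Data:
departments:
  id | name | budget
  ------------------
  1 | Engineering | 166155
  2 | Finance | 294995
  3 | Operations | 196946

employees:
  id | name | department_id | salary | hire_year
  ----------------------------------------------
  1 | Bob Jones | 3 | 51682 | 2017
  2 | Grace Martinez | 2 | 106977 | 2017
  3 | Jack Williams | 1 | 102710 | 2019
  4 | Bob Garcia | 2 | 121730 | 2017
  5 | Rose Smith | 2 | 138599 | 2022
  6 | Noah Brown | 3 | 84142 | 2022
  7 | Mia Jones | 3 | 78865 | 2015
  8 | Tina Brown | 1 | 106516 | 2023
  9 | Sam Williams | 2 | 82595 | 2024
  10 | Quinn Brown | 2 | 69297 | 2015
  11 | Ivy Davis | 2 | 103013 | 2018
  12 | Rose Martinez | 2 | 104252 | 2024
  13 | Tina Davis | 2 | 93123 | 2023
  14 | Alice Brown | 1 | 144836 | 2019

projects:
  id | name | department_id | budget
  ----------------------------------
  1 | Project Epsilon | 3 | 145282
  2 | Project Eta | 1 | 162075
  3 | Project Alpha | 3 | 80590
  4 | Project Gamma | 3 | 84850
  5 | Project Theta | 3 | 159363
SELECT AVG(budget) FROM projects

Execution result:
126432.00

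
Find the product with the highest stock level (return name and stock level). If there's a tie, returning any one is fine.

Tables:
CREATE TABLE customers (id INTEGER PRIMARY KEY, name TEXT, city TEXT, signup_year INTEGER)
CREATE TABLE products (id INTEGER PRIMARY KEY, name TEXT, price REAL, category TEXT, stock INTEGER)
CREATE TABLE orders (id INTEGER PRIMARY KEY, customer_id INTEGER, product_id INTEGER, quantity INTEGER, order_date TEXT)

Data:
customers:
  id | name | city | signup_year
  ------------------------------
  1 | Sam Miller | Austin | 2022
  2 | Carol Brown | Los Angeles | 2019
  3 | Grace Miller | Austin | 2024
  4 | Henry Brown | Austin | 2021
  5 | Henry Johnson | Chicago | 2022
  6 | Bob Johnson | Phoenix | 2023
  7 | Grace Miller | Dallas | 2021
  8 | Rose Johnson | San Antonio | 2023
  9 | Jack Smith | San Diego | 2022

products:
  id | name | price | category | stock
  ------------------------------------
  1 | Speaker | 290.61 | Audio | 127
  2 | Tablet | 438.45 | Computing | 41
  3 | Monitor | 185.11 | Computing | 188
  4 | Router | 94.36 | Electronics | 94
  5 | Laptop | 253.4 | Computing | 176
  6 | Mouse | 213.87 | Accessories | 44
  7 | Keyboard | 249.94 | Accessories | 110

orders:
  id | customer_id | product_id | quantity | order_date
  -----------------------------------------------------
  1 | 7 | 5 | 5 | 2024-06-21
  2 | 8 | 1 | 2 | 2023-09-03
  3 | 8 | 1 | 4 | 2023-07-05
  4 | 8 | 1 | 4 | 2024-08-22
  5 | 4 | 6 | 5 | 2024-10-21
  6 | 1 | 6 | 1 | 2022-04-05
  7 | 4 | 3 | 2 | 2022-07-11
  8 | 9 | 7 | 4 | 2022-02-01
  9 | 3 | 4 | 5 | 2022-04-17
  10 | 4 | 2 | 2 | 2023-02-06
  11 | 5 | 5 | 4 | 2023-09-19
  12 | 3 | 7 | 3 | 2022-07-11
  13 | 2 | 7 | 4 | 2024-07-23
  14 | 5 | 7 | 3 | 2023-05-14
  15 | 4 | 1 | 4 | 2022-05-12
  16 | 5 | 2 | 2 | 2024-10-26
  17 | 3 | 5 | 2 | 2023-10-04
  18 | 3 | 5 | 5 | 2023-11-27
SELECT name, stock FROM products ORDER BY stock DESC LIMIT 1

Execution result:
name | stock
Monitor | 188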